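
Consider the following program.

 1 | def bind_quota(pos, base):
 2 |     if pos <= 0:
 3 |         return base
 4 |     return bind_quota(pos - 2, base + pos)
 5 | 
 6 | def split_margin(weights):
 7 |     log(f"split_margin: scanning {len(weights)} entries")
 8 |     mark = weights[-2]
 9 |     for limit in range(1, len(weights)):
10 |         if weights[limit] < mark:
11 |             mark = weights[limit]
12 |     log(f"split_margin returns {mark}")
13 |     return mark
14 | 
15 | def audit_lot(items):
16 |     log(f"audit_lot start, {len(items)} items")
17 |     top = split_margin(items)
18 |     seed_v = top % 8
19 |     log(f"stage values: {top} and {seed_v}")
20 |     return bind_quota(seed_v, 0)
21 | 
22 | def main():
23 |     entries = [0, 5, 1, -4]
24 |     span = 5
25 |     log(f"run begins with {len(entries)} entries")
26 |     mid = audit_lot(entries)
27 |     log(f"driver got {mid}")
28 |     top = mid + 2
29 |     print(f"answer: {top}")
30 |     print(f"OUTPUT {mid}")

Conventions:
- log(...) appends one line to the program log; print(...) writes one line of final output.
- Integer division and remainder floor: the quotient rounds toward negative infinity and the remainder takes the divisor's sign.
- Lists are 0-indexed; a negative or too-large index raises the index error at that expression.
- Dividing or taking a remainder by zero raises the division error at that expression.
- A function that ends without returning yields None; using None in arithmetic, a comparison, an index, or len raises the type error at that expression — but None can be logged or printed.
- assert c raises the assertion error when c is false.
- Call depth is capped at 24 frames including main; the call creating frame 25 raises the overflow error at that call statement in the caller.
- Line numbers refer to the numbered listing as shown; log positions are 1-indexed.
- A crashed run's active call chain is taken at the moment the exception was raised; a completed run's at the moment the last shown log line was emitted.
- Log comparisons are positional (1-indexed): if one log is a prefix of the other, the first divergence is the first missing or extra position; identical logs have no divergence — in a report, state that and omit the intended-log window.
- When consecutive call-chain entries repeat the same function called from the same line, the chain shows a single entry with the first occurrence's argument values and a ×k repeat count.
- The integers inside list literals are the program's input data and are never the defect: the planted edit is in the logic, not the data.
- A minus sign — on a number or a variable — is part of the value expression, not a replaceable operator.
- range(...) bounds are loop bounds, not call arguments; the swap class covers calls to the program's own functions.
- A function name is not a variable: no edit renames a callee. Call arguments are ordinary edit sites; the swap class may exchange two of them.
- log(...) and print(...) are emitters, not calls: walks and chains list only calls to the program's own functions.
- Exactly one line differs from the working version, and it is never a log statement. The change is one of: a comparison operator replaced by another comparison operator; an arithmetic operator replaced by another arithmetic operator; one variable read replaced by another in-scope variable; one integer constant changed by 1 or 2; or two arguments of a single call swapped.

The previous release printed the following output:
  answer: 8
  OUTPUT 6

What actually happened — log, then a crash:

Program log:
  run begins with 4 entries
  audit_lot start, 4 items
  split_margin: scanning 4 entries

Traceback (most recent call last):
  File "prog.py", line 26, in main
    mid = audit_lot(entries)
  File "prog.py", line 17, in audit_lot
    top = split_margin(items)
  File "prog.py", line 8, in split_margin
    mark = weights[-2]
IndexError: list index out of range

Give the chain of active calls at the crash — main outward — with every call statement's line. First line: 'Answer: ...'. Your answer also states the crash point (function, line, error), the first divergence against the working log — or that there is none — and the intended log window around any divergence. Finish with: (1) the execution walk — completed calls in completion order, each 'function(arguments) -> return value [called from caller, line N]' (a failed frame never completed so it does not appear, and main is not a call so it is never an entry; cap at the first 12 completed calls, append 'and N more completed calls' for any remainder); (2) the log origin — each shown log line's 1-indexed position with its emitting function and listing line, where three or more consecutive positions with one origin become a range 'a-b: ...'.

Answer: main -> audit_lot (called at line 26) -> split_margin (called at line 17).
Key observation: The log ends early — 3 lines, where the working version next logs 'split_margin returns -4'.
Crash: split_margin, line 8, IndexError.
First divergence: position 4 — after 3 matching lines the faulty run goes silent; intended next line 'split_margin returns -4'.
Intended log window:
  2: audit_lot start, 4 items
  3: split_margin: scanning 4 entries
  4: split_margin returns -4
  5: stage values: -4 and 4
Execution walk:
  (no call completed)
Log origin:
  1: from main, line 25
  2: from audit_lot, line 16
  3: from split_margin, line 7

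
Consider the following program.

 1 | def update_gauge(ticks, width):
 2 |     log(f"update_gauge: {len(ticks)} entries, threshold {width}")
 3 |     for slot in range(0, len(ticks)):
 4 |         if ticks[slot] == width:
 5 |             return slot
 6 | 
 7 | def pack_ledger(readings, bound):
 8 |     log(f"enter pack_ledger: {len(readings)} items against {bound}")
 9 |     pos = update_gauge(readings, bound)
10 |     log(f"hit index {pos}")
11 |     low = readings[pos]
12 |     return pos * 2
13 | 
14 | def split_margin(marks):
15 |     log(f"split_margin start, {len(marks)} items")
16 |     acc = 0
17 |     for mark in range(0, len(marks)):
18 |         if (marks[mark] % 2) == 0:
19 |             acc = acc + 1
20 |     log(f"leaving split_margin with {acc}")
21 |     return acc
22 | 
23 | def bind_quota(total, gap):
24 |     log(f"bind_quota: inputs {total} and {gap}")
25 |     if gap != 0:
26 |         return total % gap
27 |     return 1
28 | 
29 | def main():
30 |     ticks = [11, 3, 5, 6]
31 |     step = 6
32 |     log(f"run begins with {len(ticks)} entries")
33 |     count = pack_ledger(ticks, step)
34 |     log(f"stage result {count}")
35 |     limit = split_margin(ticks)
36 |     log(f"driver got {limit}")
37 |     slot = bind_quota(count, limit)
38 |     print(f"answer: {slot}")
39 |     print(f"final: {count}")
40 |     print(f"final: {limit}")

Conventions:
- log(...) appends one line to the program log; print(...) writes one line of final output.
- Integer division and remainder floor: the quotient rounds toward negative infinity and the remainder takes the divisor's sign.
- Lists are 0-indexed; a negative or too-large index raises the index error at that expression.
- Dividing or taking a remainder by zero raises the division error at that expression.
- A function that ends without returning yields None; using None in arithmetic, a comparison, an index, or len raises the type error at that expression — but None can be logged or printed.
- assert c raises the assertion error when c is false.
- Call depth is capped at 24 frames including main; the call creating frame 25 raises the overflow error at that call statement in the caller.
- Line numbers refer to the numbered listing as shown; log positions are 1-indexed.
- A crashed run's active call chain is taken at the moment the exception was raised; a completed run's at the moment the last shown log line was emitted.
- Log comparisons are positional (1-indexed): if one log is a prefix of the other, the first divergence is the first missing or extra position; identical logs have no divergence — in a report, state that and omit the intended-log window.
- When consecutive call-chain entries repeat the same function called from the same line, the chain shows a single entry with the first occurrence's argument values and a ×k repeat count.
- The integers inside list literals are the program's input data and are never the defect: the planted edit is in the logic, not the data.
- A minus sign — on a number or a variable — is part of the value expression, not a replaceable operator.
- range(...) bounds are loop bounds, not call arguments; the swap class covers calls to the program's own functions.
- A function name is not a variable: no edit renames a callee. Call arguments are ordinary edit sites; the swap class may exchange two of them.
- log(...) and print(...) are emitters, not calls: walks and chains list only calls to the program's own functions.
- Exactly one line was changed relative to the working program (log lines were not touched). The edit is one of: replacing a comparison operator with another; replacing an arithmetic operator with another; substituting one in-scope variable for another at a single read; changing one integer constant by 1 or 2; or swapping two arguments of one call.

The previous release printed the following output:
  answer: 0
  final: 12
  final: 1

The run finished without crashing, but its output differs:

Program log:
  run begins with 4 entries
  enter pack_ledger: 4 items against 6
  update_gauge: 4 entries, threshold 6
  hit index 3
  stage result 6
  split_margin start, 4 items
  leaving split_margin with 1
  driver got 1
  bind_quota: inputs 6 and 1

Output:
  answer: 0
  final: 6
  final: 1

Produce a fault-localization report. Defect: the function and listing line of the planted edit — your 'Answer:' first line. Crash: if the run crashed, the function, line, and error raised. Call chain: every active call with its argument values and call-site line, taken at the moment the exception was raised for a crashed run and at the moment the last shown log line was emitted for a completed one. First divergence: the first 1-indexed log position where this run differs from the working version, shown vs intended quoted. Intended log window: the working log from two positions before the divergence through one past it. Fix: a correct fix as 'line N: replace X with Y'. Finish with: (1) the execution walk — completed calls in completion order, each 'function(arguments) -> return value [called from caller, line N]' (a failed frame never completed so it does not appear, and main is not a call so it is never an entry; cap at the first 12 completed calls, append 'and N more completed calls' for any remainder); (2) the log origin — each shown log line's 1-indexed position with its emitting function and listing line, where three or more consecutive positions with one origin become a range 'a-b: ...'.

Answer: the defect is in pack_ledger at line 12.
The tell: The earliest visible damage is log position 5 — 'stage result 6' rather than the intended 'stage result 12'.
Call chain: main -> bind_quota(6, 1) (called at line 37).
First divergence: position 5; shown 'stage result 6' vs intended 'stage result 12'.
Intended log window:
  3: update_gauge: 4 entries, threshold 6
  4: hit index 3
  5: stage result 12
  6: split_margin start, 4 items
Execution walk:
  update_gauge([11, 3, 5, 6], 6) -> 3  [called from pack_ledger, line 9]
  pack_ledger([11, 3, 5, 6], 6) -> 6  [called from main, line 33]
  split_margin([11, 3, 5, 6]) -> 1  [called from main, line 35]
  bind_quota(6, 1) -> 0  [called from main, line 37]
Origin of each log line:
  1: emitted by main (line 32)
  2: emitted by pack_ledger (line 8)
  3: emitted by update_gauge (line 2)
  4: emitted by pack_ledger (line 10)
  5: emitted by main (line 34)
  6: emitted by split_margin (line 15)
  7: emitted by split_margin (line 20)
  8: emitted by main (line 36)
  9: emitted by bind_quota (line 24)
A correct fix: line 12: replace `pos` with `low`.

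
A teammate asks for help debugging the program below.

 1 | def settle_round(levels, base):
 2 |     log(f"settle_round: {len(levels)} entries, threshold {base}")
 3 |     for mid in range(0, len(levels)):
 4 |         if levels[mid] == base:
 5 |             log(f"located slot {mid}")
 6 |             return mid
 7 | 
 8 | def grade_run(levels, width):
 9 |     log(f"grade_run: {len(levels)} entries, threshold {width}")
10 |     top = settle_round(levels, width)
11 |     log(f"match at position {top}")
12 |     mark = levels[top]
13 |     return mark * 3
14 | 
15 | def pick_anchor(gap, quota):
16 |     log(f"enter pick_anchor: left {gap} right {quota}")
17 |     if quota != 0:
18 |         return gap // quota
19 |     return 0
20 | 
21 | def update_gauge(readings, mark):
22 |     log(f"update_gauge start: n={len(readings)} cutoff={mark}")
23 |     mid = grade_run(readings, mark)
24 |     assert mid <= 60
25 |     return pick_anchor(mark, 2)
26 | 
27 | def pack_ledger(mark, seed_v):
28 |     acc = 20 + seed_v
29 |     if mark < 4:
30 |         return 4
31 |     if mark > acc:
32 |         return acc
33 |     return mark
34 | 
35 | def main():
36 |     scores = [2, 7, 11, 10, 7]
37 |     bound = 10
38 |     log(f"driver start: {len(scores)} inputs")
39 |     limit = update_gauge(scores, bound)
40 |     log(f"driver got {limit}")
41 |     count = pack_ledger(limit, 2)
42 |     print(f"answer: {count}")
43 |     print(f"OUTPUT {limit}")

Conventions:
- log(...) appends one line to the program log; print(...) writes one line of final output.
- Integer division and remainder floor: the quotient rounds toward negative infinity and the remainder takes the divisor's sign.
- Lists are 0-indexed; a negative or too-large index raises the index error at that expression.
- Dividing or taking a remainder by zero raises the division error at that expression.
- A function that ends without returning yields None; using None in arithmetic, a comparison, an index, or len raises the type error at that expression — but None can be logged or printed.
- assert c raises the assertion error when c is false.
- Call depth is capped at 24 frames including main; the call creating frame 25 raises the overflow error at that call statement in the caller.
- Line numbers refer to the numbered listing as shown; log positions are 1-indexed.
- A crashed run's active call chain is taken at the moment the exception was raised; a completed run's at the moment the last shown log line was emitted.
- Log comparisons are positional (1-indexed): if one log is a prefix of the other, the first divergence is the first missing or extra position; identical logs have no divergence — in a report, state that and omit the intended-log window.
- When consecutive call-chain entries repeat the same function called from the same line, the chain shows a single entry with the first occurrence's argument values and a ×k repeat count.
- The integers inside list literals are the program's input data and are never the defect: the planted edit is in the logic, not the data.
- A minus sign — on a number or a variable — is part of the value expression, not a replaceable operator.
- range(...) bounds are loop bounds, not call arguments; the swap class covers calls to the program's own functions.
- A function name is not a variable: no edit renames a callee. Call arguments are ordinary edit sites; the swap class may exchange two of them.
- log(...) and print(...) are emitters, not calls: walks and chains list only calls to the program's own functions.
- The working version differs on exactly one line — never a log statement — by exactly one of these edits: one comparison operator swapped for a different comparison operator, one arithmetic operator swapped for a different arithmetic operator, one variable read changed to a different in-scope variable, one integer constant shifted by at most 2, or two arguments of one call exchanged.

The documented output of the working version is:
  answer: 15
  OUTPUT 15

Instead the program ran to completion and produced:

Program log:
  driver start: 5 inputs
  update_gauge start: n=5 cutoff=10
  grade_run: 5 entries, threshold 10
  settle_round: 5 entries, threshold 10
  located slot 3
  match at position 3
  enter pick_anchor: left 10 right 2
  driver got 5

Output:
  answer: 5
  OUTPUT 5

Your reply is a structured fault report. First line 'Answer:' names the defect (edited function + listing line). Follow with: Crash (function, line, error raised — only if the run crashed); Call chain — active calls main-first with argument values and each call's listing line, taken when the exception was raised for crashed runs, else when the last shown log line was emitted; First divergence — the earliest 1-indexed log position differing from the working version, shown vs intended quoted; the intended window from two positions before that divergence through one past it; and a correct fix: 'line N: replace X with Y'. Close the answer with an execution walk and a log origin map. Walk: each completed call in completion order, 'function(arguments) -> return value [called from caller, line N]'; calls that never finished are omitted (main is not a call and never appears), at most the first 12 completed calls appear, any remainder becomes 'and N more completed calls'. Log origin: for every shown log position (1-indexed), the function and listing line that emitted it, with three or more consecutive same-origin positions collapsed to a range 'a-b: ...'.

Answer: the defect is in update_gauge at line 25.
Key observation: Everything matches until log position 7, which reads 'enter pick_anchor: left 10 right 2' in place of 'enter pick_anchor: left 30 right 2'.
Call chain: main.
First divergence: at position 7 the run shows 'enter pick_anchor: left 10 right 2' where the working version logs 'enter pick_anchor: left 30 right 2'.
Intended log window:
  5: located slot 3
  6: match at position 3
  7: enter pick_anchor: left 30 right 2
  8: driver got 15
Execution walk:
  settle_round([2, 7, 11, 10, 7], 10) -> 3  [called from grade_run, line 10]
  grade_run([2, 7, 11, 10, 7], 10) -> 30  [called from update_gauge, line 23]
  pick_anchor(10, 2) -> 5  [called from update_gauge, line 25]
  update_gauge([2, 7, 11, 10, 7], 10) -> 5  [called from main, line 39]
  pack_ledger(5, 2) -> 5  [called from main, line 41]
Log line origins:
  1: logged in main at line 38
  2: logged in update_gauge at line 22
  3: logged in grade_run at line 9
  4: logged in settle_round at line 2
  5: logged in settle_round at line 5
  6: logged in grade_run at line 11
  7: logged in pick_anchor at line 16
  8: logged in main at line 40
A correct fix: line 25: replace `mark` with `mid`.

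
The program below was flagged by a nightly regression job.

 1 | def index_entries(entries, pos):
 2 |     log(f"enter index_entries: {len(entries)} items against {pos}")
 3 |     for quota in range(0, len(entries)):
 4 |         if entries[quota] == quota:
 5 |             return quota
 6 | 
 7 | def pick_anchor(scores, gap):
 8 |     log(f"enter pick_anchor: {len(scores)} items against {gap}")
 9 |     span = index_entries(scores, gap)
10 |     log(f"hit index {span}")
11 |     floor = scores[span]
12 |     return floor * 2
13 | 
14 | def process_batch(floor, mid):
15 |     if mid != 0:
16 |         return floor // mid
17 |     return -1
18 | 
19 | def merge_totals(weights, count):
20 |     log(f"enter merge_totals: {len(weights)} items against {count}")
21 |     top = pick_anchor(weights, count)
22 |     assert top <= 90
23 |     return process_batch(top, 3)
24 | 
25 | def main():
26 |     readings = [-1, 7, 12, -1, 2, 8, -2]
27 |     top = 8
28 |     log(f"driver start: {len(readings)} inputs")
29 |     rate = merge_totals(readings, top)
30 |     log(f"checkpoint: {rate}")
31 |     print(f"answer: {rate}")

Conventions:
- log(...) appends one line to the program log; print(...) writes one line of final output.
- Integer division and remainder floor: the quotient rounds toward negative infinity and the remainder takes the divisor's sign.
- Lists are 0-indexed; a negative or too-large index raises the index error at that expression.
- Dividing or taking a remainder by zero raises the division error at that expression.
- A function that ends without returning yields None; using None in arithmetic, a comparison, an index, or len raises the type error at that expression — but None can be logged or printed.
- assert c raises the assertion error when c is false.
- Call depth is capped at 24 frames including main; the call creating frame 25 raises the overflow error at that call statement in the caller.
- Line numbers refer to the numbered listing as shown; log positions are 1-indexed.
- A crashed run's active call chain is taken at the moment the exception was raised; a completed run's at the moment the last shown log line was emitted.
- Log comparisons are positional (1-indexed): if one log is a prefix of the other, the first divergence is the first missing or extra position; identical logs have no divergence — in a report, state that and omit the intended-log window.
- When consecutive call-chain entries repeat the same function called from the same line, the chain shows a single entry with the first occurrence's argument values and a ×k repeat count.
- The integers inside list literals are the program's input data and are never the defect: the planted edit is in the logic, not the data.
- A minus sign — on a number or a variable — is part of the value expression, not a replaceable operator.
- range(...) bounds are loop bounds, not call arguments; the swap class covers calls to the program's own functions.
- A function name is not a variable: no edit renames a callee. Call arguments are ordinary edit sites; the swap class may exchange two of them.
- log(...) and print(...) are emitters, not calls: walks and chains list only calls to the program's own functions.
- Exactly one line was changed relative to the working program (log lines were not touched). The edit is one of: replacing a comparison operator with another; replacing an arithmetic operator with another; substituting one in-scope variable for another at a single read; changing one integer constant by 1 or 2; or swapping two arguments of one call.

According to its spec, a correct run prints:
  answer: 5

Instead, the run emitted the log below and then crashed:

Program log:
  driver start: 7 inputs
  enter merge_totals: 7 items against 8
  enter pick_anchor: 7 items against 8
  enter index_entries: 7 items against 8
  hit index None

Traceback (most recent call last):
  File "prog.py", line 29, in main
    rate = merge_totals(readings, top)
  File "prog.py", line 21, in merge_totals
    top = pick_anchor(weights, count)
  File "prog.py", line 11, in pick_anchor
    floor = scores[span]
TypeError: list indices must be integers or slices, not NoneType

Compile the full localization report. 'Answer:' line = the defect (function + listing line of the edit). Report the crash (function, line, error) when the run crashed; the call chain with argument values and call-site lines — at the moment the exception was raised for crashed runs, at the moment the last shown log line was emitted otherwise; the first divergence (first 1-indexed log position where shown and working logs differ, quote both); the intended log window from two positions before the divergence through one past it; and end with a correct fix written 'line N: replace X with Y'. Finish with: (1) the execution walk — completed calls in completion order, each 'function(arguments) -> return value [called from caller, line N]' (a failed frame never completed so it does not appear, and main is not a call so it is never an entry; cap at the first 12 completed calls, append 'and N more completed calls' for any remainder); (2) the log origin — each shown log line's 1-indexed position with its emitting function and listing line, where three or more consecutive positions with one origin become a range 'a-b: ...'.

Answer: the defect is in index_entries at line 4.
The tell: Position 5 is the first bad log line: 'hit index None' should read 'hit index 5'.
Crash: pick_anchor, line 11, TypeError.
Call chain: main -> merge_totals([-1, 7, 12, -1, 2, 8, -2], 8) (called at line 29) -> pick_anchor([-1, 7, 12, -1, 2, 8, -2], 8) (called at line 21).
First divergence: position 5 — shown 'hit index None', intended 'hit index 5'.
Intended log window:
  3: enter pick_anchor: 7 items against 8
  4: enter index_entries: 7 items against 8
  5: hit index 5
  6: checkpoint: 5
Execution walk:
  index_entries([-1, 7, 12, -1, 2, 8, -2], 8) -> None  [called from pick_anchor, line 9]
Log origins:
  1 — main, line 28
  2 — merge_totals, line 20
  3 — pick_anchor, line 8
  4 — index_entries, line 2
  5 — pick_anchor, line 10
A correct fix: line 4: replace `entries[quota] == quota` with `entries[quota] == pos`.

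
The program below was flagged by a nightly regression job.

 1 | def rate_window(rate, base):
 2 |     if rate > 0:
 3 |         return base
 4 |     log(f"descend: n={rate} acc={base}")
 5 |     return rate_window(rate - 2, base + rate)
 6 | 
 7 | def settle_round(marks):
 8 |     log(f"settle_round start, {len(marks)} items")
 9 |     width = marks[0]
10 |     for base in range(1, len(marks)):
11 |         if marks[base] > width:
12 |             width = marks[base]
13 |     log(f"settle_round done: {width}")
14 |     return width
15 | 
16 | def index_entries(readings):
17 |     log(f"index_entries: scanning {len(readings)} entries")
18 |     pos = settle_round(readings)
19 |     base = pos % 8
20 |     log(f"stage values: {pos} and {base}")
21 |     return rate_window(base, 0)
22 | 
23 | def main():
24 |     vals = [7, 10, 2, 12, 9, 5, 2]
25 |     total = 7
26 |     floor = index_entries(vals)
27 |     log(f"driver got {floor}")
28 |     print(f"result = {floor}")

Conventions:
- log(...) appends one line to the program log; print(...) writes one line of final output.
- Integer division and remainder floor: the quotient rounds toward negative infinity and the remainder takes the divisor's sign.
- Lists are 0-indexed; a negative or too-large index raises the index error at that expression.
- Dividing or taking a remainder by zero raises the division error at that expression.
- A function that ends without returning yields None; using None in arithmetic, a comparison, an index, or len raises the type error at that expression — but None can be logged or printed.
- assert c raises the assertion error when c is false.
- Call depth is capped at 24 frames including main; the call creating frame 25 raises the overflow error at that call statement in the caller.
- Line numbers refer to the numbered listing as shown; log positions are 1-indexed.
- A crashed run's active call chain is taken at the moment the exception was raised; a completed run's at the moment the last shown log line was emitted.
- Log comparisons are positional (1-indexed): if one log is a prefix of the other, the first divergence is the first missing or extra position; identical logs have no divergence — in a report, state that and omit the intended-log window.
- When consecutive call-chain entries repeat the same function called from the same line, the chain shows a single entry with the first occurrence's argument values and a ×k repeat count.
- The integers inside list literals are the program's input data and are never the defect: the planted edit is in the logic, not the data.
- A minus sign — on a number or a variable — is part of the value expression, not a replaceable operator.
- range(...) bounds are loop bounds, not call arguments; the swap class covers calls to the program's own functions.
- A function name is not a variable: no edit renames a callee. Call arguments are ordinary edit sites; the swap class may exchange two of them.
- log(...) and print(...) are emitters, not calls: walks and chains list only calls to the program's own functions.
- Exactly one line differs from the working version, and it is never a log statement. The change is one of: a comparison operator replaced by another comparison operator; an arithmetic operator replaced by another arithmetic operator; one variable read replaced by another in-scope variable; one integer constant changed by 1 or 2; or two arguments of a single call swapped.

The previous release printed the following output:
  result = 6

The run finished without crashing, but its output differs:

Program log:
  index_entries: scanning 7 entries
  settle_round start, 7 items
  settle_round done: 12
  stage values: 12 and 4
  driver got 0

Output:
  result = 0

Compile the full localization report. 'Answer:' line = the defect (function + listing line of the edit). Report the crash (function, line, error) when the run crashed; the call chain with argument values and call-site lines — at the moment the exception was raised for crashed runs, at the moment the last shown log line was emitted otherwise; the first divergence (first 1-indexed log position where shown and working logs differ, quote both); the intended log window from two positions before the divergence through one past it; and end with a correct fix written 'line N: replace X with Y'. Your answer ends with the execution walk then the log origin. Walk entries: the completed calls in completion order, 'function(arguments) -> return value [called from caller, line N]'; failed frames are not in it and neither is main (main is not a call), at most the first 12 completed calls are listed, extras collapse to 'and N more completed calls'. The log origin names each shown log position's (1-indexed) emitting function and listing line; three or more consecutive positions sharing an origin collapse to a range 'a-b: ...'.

Answer: the defect is in rate_window at line 2.
Key observation: At log position 5 the runs split — shown 'driver got 0', but the working version logs 'descend: n=4 acc=0'.
Call chain: main.
First divergence: position 5 — shown 'driver got 0', intended 'descend: n=4 acc=0'.
Intended log window:
  3: settle_round done: 12
  4: stage values: 12 and 4
  5: descend: n=4 acc=0
  6: descend: n=2 acc=4
Execution walk:
  settle_round([7, 10, 2, 12, 9, 5, 2]) -> 12  [called from index_entries, line 18]
  rate_window(4, 0) -> 0  [called from index_entries, line 21]
  index_entries([7, 10, 2, 12, 9, 5, 2]) -> 0  [called from main, line 26]
Origin of each log line:
  1: from index_entries, line 17
  2: from settle_round, line 8
  3: from settle_round, line 13
  4: from index_entries, line 20
  5: from main, line 27
A correct fix: line 2: replace `>` with `<=`.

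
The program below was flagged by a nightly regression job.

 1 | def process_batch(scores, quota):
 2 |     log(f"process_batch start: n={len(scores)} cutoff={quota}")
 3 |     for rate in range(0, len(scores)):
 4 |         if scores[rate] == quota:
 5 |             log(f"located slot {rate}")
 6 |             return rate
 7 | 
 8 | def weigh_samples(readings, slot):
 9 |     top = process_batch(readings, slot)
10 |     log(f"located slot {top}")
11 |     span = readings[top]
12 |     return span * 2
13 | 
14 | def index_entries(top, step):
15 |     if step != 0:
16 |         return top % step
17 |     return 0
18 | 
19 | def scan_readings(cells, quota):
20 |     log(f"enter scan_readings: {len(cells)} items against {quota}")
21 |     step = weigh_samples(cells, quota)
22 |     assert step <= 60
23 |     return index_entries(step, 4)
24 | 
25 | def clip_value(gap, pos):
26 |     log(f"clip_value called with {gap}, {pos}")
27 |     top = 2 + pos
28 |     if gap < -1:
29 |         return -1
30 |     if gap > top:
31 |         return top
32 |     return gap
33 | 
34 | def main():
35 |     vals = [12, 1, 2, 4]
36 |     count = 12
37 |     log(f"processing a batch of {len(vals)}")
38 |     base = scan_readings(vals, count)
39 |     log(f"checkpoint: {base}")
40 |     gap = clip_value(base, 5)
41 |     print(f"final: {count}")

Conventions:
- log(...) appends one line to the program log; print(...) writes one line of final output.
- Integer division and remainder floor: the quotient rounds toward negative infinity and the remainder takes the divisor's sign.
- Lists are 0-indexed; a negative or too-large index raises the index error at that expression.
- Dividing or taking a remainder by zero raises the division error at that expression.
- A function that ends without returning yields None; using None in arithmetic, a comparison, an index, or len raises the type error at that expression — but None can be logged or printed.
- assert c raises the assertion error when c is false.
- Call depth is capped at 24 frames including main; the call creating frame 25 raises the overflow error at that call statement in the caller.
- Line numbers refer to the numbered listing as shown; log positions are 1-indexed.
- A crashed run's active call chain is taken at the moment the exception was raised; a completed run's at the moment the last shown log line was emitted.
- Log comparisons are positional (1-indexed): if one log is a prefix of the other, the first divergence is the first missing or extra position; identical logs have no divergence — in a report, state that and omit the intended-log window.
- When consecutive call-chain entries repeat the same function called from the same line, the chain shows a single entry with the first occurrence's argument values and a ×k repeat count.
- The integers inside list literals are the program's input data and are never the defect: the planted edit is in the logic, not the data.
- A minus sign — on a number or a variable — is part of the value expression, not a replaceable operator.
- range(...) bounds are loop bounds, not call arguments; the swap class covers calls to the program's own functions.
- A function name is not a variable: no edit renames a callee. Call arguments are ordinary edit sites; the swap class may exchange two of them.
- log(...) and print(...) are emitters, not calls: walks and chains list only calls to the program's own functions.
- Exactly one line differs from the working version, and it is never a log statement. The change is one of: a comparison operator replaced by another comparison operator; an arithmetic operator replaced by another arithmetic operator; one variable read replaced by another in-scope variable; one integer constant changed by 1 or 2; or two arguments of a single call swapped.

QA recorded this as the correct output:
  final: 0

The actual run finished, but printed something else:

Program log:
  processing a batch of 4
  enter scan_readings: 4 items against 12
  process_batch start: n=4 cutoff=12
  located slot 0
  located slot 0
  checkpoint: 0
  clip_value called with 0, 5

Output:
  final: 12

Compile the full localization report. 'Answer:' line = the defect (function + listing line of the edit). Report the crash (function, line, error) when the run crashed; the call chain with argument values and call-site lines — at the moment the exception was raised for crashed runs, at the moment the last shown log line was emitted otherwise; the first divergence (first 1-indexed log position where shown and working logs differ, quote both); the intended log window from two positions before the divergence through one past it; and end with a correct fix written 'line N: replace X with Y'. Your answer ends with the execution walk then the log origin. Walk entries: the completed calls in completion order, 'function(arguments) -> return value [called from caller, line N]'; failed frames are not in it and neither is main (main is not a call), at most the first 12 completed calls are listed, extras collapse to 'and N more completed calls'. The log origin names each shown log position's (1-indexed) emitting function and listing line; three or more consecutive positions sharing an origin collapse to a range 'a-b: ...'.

Answer: the defect is in main at line 41.
Key fact: Log streams are identical — the defect surfaces only in the printed output.
Call chain: main -> clip_value(0, 5) (called at line 40).
First divergence: none; the two logs match at every position.
Execution walk:
  process_batch([12, 1, 2, 4], 12) -> 0  [called from weigh_samples, line 9]
  weigh_samples([12, 1, 2, 4], 12) -> 24  [called from scan_readings, line 21]
  index_entries(24, 4) -> 0  [called from scan_readings, line 23]
  scan_readings([12, 1, 2, 4], 12) -> 0  [called from main, line 38]
  clip_value(0, 5) -> 0  [called from main, line 40]
Log line origins:
  1: logged in main at line 37
  2: logged in scan_readings at line 20
  3: logged in process_batch at line 2
  4: logged in process_batch at line 5
  5: logged in weigh_samples at line 10
  6: logged in main at line 39
  7: logged in clip_value at line 26
A correct fix: line 41: replace `count` with `gap`.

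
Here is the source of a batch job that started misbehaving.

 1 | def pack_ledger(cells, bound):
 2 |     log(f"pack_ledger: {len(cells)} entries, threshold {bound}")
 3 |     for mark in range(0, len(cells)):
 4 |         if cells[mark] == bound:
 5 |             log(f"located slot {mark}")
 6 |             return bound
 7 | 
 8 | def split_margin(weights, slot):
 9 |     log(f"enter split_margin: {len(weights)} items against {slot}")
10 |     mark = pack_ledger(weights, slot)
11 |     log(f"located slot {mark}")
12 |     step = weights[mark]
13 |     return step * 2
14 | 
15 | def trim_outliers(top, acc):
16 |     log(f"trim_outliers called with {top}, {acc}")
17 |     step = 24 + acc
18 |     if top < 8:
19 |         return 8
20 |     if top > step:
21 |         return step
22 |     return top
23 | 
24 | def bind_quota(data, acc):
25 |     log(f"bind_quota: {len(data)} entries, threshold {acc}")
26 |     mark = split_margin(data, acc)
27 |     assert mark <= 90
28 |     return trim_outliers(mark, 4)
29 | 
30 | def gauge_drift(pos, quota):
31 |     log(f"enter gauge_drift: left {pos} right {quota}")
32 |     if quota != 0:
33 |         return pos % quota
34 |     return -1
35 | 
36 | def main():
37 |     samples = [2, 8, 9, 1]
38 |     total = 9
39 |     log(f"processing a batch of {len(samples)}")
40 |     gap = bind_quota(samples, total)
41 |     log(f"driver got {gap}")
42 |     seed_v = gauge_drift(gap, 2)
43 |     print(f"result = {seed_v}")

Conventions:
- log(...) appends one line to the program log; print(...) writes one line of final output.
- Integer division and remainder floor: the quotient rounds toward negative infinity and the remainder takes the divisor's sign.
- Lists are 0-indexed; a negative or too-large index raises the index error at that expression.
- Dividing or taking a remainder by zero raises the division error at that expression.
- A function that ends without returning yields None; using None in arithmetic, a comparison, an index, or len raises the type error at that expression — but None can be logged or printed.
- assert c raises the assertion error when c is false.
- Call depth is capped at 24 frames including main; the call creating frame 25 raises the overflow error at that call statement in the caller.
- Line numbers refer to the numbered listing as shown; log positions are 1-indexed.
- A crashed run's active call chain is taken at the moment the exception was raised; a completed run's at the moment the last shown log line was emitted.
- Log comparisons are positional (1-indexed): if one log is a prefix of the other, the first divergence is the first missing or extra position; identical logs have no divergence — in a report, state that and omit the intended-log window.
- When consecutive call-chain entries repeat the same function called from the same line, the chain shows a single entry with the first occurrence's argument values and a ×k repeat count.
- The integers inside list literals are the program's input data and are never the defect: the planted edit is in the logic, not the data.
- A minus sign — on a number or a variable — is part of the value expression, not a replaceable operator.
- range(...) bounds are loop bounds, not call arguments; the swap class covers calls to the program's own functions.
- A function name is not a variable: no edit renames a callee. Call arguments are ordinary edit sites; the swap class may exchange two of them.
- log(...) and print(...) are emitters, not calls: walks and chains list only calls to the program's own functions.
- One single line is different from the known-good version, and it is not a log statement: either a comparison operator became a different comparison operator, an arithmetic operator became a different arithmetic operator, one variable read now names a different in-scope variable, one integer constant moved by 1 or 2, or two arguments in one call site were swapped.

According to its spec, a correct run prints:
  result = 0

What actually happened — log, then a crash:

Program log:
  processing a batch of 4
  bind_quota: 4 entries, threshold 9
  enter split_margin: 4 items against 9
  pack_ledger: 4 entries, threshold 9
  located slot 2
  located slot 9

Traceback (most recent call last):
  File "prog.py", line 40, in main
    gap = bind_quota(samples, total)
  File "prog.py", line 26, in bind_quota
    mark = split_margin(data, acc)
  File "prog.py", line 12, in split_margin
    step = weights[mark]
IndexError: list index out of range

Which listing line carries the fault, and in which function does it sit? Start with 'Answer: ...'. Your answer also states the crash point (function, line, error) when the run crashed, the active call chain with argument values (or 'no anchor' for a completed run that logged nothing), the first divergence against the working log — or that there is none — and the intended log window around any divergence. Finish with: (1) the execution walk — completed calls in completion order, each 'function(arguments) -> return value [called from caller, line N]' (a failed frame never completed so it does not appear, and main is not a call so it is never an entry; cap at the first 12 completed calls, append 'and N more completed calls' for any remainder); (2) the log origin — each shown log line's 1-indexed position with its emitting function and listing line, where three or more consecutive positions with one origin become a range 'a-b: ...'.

Answer: the defect is in pack_ledger at line 6.
The tell: Position 6 is the first bad log line: 'located slot 9' should read 'located slot 2'.
Crash: split_margin, line 12, IndexError.
Call chain: main -> bind_quota([2, 8, 9, 1], 9) (called at line 40) -> split_margin([2, 8, 9, 1], 9) (called at line 26).
First divergence: at position 6 the run shows 'located slot 9' where the working version logs 'located slot 2'.
Intended log window:
  4: pack_ledger: 4 entries, threshold 9
  5: located slot 2
  6: located slot 2
  7: trim_outliers called with 18, 4
Execution walk:
  pack_ledger([2, 8, 9, 1], 9) -> 9  [called from split_margin, line 10]
Origin of each log line:
  1: from main, line 39
  2: from bind_quota, line 25
  3: from split_margin, line 9
  4: from pack_ledger, line 2
  5: from pack_ledger, line 5
  6: from split_margin, line 11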